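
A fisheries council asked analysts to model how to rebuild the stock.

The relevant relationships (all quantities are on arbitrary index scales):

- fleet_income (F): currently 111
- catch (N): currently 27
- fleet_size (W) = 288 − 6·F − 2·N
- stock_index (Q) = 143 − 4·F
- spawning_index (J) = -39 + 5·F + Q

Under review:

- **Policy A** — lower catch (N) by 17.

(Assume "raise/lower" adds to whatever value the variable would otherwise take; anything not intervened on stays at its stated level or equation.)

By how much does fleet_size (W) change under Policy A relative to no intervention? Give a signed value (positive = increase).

Baseline:
  F = 111
  N = 27
  W = 288 − 6·111 − 2·27 = -432
Policy A (N − 17):
  F = 111
  N = 27 − 17 = 10
  W = 288 − 6·111 − 2·10 = -398
Change in W: -398 − (-432) = 34

34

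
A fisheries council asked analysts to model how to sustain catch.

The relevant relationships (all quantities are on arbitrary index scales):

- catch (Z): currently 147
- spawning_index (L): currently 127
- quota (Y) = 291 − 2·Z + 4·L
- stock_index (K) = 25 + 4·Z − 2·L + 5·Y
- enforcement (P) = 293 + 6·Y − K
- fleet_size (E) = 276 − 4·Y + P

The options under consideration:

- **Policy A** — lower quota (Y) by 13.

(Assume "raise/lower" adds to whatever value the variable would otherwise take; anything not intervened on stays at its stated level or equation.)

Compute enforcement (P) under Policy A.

Policy A (Y − 13):
  Z = 147
  L = 127
  Y = 291 − 2·147 + 4·127 (−13 from intervention) = 492
  K = 25 + 4·147 − 2·127 + 5·492 = 2819
  P = 293 + 6·492 − 2819 = 426

426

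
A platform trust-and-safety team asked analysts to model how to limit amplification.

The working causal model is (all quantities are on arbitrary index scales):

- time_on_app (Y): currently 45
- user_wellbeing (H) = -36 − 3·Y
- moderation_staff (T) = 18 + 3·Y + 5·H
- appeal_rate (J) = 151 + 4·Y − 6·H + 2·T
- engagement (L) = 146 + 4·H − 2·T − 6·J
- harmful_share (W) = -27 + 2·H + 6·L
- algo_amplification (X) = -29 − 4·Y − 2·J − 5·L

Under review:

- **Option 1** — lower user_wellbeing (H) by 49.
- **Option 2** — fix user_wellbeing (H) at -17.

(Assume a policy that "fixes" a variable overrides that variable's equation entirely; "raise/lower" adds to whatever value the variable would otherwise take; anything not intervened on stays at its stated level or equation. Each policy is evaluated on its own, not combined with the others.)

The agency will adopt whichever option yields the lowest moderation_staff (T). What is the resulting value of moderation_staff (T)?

Option 1 (H − 49):
  Y = 45
  H = -36 − 3·45 (−49 from intervention) = -220
  T = 18 + 3·45 + 5·(-220) = -947
Option 2 (H := -17):
  Y = 45
  H = -17
  T = 18 + 3·45 + 5·(-17) = 68
Comparing — Option 1: T=-947, Option 2: T=68. Lowest is -947 (Option 1).

-947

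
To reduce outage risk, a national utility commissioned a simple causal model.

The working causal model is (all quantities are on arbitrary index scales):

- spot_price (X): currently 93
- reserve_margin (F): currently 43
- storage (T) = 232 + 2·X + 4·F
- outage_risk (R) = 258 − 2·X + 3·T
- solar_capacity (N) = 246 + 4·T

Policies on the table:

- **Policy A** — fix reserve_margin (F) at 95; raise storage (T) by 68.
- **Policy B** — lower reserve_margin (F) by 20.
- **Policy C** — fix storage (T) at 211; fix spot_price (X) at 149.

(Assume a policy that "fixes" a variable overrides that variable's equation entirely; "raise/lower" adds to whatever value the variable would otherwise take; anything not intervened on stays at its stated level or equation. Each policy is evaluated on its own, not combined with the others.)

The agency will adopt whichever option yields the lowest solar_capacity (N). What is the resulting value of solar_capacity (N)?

1090

Policy A (F := 95, T + 68):
  X = 93
  F = 95
  T = 232 + 2·93 + 4·95 (+68 from intervention) = 866
  N = 246 + 4·866 = 3710
Policy B (F − 20):
  X = 93
  F = 43 − 20 = 23
  T = 232 + 2·93 + 4·23 = 510
  N = 246 + 4·510 = 2286
Policy C (T := 211, X := 149):
  X = 149
  F = 43
  T = 211
  N = 246 + 4·211 = 1090
Comparing — Policy A: N=3710, Policy B: N=2286, Policy C: N=1090. Lowest is 1090 (Policy C).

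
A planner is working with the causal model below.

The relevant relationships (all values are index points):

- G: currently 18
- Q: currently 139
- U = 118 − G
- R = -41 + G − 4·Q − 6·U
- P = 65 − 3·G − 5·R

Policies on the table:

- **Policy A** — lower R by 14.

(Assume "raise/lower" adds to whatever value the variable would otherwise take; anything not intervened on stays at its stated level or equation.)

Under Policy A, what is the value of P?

Policy A (R − 14):
  G = 18
  Q = 139
  U = 118 − 18 = 100
  R = -41 + 18 − 4·139 − 6·100 (−14 from intervention) = -1193
  P = 65 − 3·18 − 5·(-1193) = 5976

5976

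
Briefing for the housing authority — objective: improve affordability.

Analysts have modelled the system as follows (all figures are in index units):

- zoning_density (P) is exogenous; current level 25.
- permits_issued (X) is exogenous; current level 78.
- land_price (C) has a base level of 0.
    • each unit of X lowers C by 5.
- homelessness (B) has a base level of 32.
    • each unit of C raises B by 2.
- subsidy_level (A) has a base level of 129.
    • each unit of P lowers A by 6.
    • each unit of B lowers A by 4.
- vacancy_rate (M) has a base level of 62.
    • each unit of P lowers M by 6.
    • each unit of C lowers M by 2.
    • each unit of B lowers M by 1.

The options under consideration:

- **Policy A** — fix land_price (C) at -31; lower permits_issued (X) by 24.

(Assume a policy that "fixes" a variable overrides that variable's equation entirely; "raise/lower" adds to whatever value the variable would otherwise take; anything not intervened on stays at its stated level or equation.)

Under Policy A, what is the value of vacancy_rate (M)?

4

Policy A (C := -31, X − 24):
  P = 25
  X = 78 − 24 = 54
  C = -31
  B = 32 + 2·(-31) = -30
  M = 62 − 6·25 − 2·(-31) − (-30) = 4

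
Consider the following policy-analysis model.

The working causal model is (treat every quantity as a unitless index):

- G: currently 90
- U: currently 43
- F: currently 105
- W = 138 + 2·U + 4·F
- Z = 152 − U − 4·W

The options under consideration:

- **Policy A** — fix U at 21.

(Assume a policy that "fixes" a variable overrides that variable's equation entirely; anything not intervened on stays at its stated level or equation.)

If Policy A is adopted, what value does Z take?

-2269

Policy A (U := 21):
  U = 21
  F = 105
  W = 138 + 2·21 + 4·105 = 600
  Z = 152 − 21 − 4·600 = -2269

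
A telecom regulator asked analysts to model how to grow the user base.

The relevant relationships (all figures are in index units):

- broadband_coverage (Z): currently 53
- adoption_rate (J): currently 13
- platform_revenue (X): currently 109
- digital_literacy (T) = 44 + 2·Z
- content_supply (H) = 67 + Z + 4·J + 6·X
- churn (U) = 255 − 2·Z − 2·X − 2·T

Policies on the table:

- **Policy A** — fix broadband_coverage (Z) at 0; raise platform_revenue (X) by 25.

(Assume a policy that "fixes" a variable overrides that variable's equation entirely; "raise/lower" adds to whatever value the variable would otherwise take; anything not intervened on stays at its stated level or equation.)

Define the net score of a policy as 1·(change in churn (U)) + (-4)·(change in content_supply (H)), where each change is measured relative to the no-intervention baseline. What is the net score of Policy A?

Baseline:
  Z = 53
  J = 13
  X = 109
  T = 44 + 2·53 = 150
  H = 67 + 53 + 4·13 + 6·109 = 826
  U = 255 − 2·53 − 2·109 − 2·150 = -369
Policy A (Z := 0, X + 25):
  Z = 0
  J = 13
  X = 109 + 25 = 134
  T = 44 + 2·0 = 44
  H = 67 + 0 + 4·13 + 6·134 = 923
  U = 255 − 2·0 − 2·134 − 2·44 = -101
ΔU = -101 − (-369) = 268; ΔH = 923 − 826 = 97
Score = 1·268 + (-4)·97 = -120

-120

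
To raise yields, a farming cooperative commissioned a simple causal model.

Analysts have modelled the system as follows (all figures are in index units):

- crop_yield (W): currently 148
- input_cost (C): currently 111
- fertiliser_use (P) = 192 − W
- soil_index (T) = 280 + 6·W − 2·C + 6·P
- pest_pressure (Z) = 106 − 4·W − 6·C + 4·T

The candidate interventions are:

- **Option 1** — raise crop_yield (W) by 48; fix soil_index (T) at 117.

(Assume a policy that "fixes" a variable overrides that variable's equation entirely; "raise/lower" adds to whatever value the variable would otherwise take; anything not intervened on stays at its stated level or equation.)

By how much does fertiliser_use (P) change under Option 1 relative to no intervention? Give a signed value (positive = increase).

-48

Baseline:
  W = 148
  P = 192 − 148 = 44
Option 1 (W + 48, T := 117):
  W = 148 + 48 = 196
  P = 192 − 196 = -4
Change in P: -4 − 44 = -48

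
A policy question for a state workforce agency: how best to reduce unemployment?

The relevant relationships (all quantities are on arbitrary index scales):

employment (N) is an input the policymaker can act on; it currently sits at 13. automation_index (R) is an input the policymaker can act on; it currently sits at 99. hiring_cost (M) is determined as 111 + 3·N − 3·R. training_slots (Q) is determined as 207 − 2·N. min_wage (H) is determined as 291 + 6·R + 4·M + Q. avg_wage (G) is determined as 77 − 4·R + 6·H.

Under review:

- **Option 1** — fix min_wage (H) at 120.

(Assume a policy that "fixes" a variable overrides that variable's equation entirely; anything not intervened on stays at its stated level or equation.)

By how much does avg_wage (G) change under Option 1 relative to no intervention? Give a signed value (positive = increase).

Baseline:
  N = 13
  R = 99
  M = 111 + 3·13 − 3·99 = -147
  Q = 207 − 2·13 = 181
  H = 291 + 6·99 + 4·(-147) + 181 = 478
  G = 77 − 4·99 + 6·478 = 2549
Option 1 (H := 120):
  N = 13
  R = 99
  M = 111 + 3·13 − 3·99 = -147
  Q = 207 − 2·13 = 181
  H = 120
  G = 77 − 4·99 + 6·120 = 401
Change in G: 401 − 2549 = -2148

-2148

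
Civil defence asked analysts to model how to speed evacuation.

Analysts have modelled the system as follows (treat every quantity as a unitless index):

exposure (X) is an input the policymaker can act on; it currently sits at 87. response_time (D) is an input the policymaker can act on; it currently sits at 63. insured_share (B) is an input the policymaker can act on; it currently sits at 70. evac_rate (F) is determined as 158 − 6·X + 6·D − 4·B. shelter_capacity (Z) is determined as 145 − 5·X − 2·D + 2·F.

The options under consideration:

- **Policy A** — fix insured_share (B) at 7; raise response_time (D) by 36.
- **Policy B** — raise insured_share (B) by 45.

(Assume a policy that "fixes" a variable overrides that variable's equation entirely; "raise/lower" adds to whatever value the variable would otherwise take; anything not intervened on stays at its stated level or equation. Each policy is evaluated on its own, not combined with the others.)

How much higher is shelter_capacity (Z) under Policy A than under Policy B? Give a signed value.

1224

Policy A (B := 7, D + 36):
  X = 87
  D = 63 + 36 = 99
  B = 7
  F = 158 − 6·87 + 6·99 − 4·7 = 202
  Z = 145 − 5·87 − 2·99 + 2·202 = -84
Policy B (B + 45):
  X = 87
  D = 63
  B = 70 + 45 = 115
  F = 158 − 6·87 + 6·63 − 4·115 = -446
  Z = 145 − 5·87 − 2·63 + 2·(-446) = -1308
Z: -84 − (-1308) = 1224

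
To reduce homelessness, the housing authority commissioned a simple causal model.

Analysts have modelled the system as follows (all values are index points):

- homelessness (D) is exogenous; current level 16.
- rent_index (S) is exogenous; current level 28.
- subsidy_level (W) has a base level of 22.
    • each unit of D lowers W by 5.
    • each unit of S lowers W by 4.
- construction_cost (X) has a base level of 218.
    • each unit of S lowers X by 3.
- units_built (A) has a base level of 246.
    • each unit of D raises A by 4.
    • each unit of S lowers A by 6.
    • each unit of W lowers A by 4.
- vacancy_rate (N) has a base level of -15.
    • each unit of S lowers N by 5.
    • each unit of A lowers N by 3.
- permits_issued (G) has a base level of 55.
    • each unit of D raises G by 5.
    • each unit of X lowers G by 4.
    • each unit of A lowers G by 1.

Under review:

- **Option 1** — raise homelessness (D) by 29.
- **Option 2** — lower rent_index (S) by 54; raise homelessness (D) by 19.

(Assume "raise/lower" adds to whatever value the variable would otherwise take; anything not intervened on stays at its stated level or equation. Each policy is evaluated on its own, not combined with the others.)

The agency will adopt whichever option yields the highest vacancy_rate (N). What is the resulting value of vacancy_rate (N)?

Option 1 (D + 29):
  D = 16 + 29 = 45
  S = 28
  W = 22 − 5·45 − 4·28 = -315
  A = 246 + 4·45 − 6·28 − 4·(-315) = 1518
  N = -15 − 5·28 − 3·1518 = -4709
Option 2 (S − 54, D + 19):
  D = 16 + 19 = 35
  S = 28 − 54 = -26
  W = 22 − 5·35 − 4·(-26) = -49
  A = 246 + 4·35 − 6·(-26) − 4·(-49) = 738
  N = -15 − 5·(-26) − 3·738 = -2099
Comparing — Option 1: N=-4709, Option 2: N=-2099. Highest is -2099 (Option 2).

-2099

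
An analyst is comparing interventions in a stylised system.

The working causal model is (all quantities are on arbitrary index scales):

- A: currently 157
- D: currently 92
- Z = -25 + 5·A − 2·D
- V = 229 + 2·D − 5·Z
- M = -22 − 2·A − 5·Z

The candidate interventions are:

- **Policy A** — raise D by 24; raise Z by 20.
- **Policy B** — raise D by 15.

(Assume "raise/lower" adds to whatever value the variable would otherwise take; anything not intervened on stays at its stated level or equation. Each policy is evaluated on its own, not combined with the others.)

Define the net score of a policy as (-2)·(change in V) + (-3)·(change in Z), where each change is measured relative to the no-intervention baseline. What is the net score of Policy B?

Baseline:
  A = 157
  D = 92
  Z = -25 + 5·157 − 2·92 = 576
  V = 229 + 2·92 − 5·576 = -2467
Policy B (D + 15):
  A = 157
  D = 92 + 15 = 107
  Z = -25 + 5·157 − 2·107 = 546
  V = 229 + 2·107 − 5·546 = -2287
ΔV = -2287 − (-2467) = 180; ΔZ = 546 − 576 = -30
Score = (-2)·180 + (-3)·(-30) = -270

-270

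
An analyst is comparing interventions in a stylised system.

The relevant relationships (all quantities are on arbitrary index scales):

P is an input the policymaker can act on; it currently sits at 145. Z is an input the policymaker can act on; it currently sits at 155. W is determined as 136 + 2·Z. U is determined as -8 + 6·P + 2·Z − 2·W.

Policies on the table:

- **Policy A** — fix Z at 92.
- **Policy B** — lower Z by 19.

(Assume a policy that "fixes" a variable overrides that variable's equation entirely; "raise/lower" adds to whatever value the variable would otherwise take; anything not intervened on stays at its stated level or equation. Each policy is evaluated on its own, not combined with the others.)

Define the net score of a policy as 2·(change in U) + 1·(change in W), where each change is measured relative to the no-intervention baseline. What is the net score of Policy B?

38

Baseline:
  P = 145
  Z = 155
  W = 136 + 2·155 = 446
  U = -8 + 6·145 + 2·155 − 2·446 = 280
Policy B (Z − 19):
  P = 145
  Z = 155 − 19 = 136
  W = 136 + 2·136 = 408
  U = -8 + 6·145 + 2·136 − 2·408 = 318
ΔU = 318 − 280 = 38; ΔW = 408 − 446 = -38
Score = 2·38 + 1·(-38) = 38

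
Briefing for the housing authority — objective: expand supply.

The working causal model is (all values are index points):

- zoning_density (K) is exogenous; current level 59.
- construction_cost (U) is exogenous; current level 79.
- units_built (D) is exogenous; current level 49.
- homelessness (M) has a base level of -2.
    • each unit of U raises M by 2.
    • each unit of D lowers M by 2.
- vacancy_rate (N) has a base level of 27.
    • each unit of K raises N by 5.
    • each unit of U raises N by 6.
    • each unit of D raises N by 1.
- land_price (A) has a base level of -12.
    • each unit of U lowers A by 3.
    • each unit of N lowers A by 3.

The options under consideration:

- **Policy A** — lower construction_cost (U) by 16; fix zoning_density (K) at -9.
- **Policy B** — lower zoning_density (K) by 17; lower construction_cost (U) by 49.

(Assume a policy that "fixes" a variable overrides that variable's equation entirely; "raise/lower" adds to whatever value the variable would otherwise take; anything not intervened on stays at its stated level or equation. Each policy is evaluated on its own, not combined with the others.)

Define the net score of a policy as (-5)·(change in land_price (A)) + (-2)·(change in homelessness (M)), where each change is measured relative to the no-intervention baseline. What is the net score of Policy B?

-6224

Baseline:
  K = 59
  U = 79
  D = 49
  M = -2 + 2·79 − 2·49 = 58
  N = 27 + 5·59 + 6·79 + 49 = 845
  A = -12 − 3·79 − 3·845 = -2784
Policy B (K − 17, U − 49):
  K = 59 − 17 = 42
  U = 79 − 49 = 30
  D = 49
  M = -2 + 2·30 − 2·49 = -40
  N = 27 + 5·42 + 6·30 + 49 = 466
  A = -12 − 3·30 − 3·466 = -1500
ΔA = -1500 − (-2784) = 1284; ΔM = -40 − 58 = -98
Score = (-5)·1284 + (-2)·(-98) = -6224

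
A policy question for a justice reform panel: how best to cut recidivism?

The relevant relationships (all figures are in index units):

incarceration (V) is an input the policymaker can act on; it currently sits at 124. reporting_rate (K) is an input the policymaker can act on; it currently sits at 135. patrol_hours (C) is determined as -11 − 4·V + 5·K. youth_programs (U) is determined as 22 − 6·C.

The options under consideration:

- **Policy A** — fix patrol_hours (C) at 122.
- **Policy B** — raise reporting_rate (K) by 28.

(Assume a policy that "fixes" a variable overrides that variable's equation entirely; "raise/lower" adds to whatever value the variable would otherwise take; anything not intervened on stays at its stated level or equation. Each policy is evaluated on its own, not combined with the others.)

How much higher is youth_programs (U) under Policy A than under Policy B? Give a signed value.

1116

Policy A (C := 122):
  V = 124
  K = 135
  C = 122
  U = 22 − 6·122 = -710
Policy B (K + 28):
  V = 124
  K = 135 + 28 = 163
  C = -11 − 4·124 + 5·163 = 308
  U = 22 − 6·308 = -1826
U: -710 − (-1826) = 1116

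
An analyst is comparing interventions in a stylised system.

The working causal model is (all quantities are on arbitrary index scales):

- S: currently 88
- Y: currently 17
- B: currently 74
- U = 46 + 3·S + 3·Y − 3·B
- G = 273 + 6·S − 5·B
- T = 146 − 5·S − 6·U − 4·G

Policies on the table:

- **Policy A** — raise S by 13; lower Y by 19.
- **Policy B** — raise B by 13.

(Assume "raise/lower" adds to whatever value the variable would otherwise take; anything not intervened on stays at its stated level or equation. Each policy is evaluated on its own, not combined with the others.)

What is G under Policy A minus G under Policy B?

Policy A (S + 13, Y − 19):
  S = 88 + 13 = 101
  B = 74
  G = 273 + 6·101 − 5·74 = 509
Policy B (B + 13):
  S = 88
  B = 74 + 13 = 87
  G = 273 + 6·88 − 5·87 = 366
G: 509 − 366 = 143

143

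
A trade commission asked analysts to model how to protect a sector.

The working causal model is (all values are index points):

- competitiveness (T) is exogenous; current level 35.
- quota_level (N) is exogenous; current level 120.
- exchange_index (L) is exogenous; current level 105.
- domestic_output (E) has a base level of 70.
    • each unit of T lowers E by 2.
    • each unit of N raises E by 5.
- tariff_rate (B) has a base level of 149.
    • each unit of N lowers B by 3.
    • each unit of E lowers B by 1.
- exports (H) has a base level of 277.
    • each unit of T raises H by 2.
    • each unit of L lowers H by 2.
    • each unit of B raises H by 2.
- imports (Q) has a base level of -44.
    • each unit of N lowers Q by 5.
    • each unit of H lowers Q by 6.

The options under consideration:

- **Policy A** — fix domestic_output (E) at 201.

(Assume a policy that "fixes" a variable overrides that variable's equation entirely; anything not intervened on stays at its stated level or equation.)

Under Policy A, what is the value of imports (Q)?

Policy A (E := 201):
  T = 35
  N = 120
  L = 105
  E = 201
  B = 149 − 3·120 − 201 = -412
  H = 277 + 2·35 − 2·105 + 2·(-412) = -687
  Q = -44 − 5·120 − 6·(-687) = 3478

3478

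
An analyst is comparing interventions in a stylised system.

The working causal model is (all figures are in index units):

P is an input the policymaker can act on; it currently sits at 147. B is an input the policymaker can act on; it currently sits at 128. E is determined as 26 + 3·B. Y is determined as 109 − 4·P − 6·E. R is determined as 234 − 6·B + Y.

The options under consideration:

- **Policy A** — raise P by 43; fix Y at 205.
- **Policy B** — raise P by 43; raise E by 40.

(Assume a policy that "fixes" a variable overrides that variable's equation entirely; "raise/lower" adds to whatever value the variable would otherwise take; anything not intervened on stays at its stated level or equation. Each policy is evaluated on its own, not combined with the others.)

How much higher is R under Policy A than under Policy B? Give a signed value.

Policy A (P + 43, Y := 205):
  P = 147 + 43 = 190
  B = 128
  E = 26 + 3·128 = 410
  Y = 205
  R = 234 − 6·128 + 205 = -329
Policy B (P + 43, E + 40):
  P = 147 + 43 = 190
  B = 128
  E = 26 + 3·128 (+40 from intervention) = 450
  Y = 109 − 4·190 − 6·450 = -3351
  R = 234 − 6·128 + (-3351) = -3885
R: -329 − (-3885) = 3556

3556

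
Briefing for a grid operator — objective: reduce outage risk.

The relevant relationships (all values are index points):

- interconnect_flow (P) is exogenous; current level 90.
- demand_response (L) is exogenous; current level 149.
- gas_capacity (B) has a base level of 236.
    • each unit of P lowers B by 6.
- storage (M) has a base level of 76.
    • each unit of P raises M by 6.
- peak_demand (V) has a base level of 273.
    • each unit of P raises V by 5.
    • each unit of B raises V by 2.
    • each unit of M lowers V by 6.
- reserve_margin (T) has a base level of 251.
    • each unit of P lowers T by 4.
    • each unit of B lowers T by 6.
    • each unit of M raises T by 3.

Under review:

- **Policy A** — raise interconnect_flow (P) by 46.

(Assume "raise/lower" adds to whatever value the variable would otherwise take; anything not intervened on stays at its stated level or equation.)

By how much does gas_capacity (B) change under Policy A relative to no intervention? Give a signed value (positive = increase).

Baseline:
  P = 90
  B = 236 − 6·90 = -304
Policy A (P + 46):
  P = 90 + 46 = 136
  B = 236 − 6·136 = -580
Change in B: -580 − (-304) = -276

-276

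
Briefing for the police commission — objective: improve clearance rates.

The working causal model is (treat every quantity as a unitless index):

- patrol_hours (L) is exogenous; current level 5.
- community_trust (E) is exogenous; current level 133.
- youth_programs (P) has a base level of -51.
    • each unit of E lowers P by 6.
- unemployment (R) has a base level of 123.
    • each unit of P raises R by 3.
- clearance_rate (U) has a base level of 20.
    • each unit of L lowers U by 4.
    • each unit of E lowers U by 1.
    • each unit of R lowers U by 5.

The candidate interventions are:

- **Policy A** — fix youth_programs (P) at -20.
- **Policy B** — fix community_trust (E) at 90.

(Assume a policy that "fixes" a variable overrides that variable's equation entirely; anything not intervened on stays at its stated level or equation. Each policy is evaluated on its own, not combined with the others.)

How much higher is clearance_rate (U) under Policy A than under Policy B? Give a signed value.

-8608

Policy A (P := -20):
  L = 5
  E = 133
  P = -20
  R = 123 + 3·(-20) = 63
  U = 20 − 4·5 − 133 − 5·63 = -448
Policy B (E := 90):
  L = 5
  E = 90
  P = -51 − 6·90 = -591
  R = 123 + 3·(-591) = -1650
  U = 20 − 4·5 − 90 − 5·(-1650) = 8160
U: -448 − 8160 = -8608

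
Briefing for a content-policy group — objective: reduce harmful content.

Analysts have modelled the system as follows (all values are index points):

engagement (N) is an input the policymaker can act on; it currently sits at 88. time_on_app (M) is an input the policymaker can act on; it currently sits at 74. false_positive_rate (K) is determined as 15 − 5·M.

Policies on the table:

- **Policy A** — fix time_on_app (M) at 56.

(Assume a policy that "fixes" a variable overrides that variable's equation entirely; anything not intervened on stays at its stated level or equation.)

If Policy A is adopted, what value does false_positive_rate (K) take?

-265

Policy A (M := 56):
  M = 56
  K = 15 − 5·56 = -265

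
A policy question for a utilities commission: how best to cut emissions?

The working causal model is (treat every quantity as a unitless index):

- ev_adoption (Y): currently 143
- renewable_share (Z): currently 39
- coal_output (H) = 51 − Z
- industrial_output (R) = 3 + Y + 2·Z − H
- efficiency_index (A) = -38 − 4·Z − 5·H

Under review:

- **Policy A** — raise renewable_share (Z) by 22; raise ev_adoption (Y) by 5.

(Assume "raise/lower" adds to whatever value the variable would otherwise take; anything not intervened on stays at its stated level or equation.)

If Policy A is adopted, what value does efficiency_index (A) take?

Policy A (Z + 22, Y + 5):
  Z = 39 + 22 = 61
  H = 51 − 61 = -10
  A = -38 − 4·61 − 5·(-10) = -232

-232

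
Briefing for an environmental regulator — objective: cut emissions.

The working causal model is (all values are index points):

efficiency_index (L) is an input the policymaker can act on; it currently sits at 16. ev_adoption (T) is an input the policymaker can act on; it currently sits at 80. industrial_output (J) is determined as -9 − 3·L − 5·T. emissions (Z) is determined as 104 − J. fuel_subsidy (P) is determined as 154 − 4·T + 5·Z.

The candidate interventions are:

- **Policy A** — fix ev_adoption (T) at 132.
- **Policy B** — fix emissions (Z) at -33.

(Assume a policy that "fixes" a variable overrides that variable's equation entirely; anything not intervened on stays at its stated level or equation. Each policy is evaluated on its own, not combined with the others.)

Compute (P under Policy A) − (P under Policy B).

Policy A (T := 132):
  L = 16
  T = 132
  J = -9 − 3·16 − 5·132 = -717
  Z = 104 − (-717) = 821
  P = 154 − 4·132 + 5·821 = 3731
Policy B (Z := -33):
  L = 16
  T = 80
  J = -9 − 3·16 − 5·80 = -457
  Z = -33
  P = 154 − 4·80 + 5·(-33) = -331
P: 3731 − (-331) = 4062

4062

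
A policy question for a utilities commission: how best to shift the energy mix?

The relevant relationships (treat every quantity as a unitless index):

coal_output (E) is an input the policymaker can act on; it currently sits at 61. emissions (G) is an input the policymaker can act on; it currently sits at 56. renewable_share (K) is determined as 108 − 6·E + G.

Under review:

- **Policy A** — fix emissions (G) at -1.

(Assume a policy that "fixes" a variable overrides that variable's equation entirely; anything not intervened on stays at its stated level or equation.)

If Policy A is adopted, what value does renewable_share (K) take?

Policy A (G := -1):
  E = 61
  G = -1
  K = 108 − 6·61 + (-1) = -259

-259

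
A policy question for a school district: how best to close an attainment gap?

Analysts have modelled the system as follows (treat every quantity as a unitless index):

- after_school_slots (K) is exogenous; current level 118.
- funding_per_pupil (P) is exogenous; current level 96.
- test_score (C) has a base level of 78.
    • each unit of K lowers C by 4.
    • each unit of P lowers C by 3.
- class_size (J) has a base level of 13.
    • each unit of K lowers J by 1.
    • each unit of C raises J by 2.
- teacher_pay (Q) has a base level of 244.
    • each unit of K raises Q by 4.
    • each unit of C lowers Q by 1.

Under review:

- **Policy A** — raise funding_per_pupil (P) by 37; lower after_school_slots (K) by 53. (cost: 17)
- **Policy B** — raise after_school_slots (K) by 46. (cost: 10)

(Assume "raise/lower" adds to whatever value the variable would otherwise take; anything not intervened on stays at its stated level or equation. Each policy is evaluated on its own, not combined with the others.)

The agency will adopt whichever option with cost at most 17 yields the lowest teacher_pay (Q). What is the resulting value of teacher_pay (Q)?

1085

Policy A (P + 37, K − 53):
  K = 118 − 53 = 65
  P = 96 + 37 = 133
  C = 78 − 4·65 − 3·133 = -581
  Q = 244 + 4·65 − (-581) = 1085
Policy B (K + 46):
  K = 118 + 46 = 164
  P = 96
  C = 78 − 4·164 − 3·96 = -866
  Q = 244 + 4·164 − (-866) = 1766
Comparing — Policy A: Q=1085, Policy B: Q=1766. Lowest is 1085 (Policy A).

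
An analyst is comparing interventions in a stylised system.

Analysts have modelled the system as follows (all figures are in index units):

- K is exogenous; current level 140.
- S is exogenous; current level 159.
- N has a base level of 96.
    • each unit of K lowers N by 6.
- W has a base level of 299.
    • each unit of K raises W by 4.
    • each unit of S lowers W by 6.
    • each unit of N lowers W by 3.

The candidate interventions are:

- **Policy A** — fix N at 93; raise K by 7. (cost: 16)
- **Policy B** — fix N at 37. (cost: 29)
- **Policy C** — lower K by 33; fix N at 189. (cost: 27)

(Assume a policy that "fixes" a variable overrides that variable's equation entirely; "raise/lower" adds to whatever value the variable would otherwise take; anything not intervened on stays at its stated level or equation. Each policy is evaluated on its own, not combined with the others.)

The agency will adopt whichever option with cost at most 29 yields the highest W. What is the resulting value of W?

-206

Policy A (N := 93, K + 7):
  K = 140 + 7 = 147
  S = 159
  N = 93
  W = 299 + 4·147 − 6·159 − 3·93 = -346
Policy B (N := 37):
  K = 140
  S = 159
  N = 37
  W = 299 + 4·140 − 6·159 − 3·37 = -206
Policy C (K − 33, N := 189):
  K = 140 − 33 = 107
  S = 159
  N = 189
  W = 299 + 4·107 − 6·159 − 3·189 = -794
Comparing — Policy A: W=-346, Policy B: W=-206, Policy C: W=-794. Highest is -206 (Policy B).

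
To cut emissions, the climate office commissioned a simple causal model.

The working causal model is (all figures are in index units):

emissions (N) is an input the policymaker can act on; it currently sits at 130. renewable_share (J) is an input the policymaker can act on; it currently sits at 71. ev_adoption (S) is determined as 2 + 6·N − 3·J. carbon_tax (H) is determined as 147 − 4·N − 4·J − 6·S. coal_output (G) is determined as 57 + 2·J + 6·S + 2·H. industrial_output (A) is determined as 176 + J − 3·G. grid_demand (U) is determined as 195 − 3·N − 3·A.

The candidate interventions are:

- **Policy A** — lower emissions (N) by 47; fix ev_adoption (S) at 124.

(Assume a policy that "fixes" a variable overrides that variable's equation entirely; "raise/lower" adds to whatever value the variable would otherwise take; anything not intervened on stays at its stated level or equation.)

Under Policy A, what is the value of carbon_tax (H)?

-1213

Policy A (N − 47, S := 124):
  N = 130 − 47 = 83
  J = 71
  S = 124
  H = 147 − 4·83 − 4·71 − 6·124 = -1213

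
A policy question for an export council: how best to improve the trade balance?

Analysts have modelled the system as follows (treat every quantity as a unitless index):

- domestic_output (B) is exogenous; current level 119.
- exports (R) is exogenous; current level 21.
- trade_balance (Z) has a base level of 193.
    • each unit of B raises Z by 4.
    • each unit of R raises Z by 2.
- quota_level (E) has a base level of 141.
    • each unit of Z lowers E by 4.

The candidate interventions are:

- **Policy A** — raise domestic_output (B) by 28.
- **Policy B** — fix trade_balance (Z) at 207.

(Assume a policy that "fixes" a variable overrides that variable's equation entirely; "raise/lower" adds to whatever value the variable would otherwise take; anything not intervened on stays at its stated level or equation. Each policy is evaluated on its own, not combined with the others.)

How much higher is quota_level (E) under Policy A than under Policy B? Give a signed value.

Policy A (B + 28):
  B = 119 + 28 = 147
  R = 21
  Z = 193 + 4·147 + 2·21 = 823
  E = 141 − 4·823 = -3151
Policy B (Z := 207):
  B = 119
  R = 21
  Z = 207
  E = 141 − 4·207 = -687
E: -3151 − (-687) = -2464

-2464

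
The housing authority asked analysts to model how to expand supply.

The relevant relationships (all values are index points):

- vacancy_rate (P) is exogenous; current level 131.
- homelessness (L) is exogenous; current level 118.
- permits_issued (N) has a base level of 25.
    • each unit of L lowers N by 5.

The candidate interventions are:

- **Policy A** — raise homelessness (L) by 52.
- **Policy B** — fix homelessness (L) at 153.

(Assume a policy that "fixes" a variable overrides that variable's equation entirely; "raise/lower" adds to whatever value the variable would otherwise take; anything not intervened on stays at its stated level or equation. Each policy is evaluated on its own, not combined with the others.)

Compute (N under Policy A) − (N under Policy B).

Policy A (L + 52):
  L = 118 + 52 = 170
  N = 25 − 5·170 = -825
Policy B (L := 153):
  L = 153
  N = 25 − 5·153 = -740
N: -825 − (-740) = -85

-85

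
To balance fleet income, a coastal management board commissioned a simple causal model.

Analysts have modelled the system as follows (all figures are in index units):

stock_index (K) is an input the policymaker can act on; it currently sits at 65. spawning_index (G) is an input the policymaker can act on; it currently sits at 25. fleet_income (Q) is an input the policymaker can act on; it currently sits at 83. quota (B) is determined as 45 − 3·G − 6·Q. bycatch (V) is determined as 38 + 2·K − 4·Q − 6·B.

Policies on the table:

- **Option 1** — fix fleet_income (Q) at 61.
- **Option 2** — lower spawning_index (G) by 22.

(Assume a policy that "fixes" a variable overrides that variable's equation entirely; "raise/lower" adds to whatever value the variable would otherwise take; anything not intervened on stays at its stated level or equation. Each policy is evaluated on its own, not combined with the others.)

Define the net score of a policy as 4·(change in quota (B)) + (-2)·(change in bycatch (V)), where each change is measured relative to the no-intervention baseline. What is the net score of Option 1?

Baseline:
  K = 65
  G = 25
  Q = 83
  B = 45 − 3·25 − 6·83 = -528
  V = 38 + 2·65 − 4·83 − 6·(-528) = 3004
Option 1 (Q := 61):
  K = 65
  G = 25
  Q = 61
  B = 45 − 3·25 − 6·61 = -396
  V = 38 + 2·65 − 4·61 − 6·(-396) = 2300
ΔB = -396 − (-528) = 132; ΔV = 2300 − 3004 = -704
Score = 4·132 + (-2)·(-704) = 1936

1936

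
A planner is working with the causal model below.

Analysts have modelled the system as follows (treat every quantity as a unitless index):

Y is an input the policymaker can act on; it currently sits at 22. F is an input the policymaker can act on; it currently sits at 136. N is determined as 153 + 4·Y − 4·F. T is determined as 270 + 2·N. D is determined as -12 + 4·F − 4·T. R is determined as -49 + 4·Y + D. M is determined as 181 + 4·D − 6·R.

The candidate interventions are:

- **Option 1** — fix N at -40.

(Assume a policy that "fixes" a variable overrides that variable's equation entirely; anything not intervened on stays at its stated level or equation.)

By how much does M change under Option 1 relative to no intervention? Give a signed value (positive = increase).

4208

Baseline:
  Y = 22
  F = 136
  N = 153 + 4·22 − 4·136 = -303
  T = 270 + 2·(-303) = -336
  D = -12 + 4·136 − 4·(-336) = 1876
  R = -49 + 4·22 + 1876 = 1915
  M = 181 + 4·1876 − 6·1915 = -3805
Option 1 (N := -40):
  Y = 22
  F = 136
  N = -40
  T = 270 + 2·(-40) = 190
  D = -12 + 4·136 − 4·190 = -228
  R = -49 + 4·22 + (-228) = -189
  M = 181 + 4·(-228) − 6·(-189) = 403
Change in M: 403 − (-3805) = 4208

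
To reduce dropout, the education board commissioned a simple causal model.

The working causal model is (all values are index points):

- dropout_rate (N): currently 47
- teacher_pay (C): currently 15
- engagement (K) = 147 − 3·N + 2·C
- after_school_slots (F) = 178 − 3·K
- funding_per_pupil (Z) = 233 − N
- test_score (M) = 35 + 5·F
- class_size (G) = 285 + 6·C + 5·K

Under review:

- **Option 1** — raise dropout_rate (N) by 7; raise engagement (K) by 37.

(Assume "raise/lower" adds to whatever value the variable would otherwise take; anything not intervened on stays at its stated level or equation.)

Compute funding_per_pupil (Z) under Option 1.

179

Option 1 (N + 7, K + 37):
  N = 47 + 7 = 54
  Z = 233 − 54 = 179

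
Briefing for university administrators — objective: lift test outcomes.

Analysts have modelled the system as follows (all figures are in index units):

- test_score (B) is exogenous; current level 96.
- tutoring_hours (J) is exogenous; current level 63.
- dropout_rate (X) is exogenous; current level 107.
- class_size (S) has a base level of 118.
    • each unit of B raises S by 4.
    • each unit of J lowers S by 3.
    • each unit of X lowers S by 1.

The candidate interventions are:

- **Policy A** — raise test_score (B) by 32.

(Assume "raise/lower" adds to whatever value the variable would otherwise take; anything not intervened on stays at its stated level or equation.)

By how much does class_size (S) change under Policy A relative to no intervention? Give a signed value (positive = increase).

Baseline:
  B = 96
  J = 63
  X = 107
  S = 118 + 4·96 − 3·63 − 107 = 206
Policy A (B + 32):
  B = 96 + 32 = 128
  J = 63
  X = 107
  S = 118 + 4·128 − 3·63 − 107 = 334
Change in S: 334 − 206 = 128

128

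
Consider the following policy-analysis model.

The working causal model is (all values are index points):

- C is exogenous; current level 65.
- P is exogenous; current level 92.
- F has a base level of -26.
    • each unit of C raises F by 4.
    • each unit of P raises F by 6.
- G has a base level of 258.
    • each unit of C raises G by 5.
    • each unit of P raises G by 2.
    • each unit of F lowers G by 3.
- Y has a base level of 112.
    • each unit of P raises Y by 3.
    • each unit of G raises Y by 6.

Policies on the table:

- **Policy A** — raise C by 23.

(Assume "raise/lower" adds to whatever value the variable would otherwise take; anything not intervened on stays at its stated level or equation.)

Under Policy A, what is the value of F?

Policy A (C + 23):
  C = 65 + 23 = 88
  P = 92
  F = -26 + 4·88 + 6·92 = 878

878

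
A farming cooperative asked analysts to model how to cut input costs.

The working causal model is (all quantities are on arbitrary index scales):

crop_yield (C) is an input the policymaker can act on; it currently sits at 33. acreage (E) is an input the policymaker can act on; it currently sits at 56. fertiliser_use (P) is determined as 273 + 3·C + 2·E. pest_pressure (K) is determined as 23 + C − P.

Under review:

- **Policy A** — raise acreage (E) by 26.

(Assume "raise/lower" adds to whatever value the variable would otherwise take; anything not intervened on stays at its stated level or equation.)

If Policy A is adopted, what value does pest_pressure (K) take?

-480

Policy A (E + 26):
  C = 33
  E = 56 + 26 = 82
  P = 273 + 3·33 + 2·82 = 536
  K = 23 + 33 − 536 = -480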